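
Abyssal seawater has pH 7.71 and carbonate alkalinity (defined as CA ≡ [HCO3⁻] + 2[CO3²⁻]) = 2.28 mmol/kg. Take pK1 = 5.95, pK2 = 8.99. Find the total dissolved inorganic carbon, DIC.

DIC = 2.21 mmol/kg

CA = [HCO3⁻] + 2[CO3²⁻] = (α₁ + 2α₂)·DIC
At pH 7.71: [H⁺]/K1 = 10^-1.76 = 0.017378, K2/[H⁺] = 10^-1.28 = 0.052481
α₁ = 1/(1 + 0.017378 + 0.052481) = 1/1.0699 = 0.9347; α₂ = α₁·K2/[H⁺] = 0.04905
α₁ + 2α₂ = 1.0328
DIC = CA / (α₁ + 2α₂) = 2.28 / 1.0328 = 2.21 mmol/kg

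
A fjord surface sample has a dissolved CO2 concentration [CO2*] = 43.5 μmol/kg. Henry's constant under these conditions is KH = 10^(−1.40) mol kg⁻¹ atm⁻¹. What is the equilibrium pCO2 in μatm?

pCO2 = 1090 μatm

KH = 10^(−1.40) = 3.981×10^-2 mol kg⁻¹ atm⁻¹
pCO2 = [CO2*]/KH = 43.5×10^-6 / 3.981×10^-2 = 1.09×10^-3 atm = 1090 μatm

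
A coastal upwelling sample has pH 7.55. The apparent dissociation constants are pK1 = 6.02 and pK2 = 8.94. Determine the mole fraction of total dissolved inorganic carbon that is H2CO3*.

α₀ = 0.0276

α₀ = 1 / (1 + K1/[H⁺] + K1K2/[H⁺]²) = 1 / (1 + 10^+1.53 + 10^+0.14)
   = 1 / (1 + 33.884 + 1.3804) = 1/36.265 = 0.02757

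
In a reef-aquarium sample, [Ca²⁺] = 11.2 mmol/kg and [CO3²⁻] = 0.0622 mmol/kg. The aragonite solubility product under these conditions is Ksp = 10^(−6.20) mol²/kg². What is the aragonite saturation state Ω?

Ksp = 10^(−6.20) = 6.310×10^-7
Ω = [Ca²⁺][CO3²⁻]/Ksp = (11.2×10^-3)(0.0622×10^-3) / 6.310×10^-7 = 1.10

Ω = 1.10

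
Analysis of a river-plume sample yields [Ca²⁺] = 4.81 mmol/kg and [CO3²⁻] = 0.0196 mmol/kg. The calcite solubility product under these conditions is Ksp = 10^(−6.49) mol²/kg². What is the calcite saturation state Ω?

Ω = 0.291

Ksp = 10^(−6.49) = 3.236×10^-7
Ω = [Ca²⁺][CO3²⁻]/Ksp = (4.81×10^-3)(0.0196×10^-3) / 3.236×10^-7 = 0.291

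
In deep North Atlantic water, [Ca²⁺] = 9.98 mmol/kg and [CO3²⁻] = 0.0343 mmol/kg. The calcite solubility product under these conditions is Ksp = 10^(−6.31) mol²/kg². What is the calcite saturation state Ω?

Ksp = 10^(−6.31) = 4.898×10^-7
Ω = [Ca²⁺][CO3²⁻]/Ksp = (9.98×10^-3)(0.0343×10^-3) / 4.898×10^-7 = 0.699

Ω = 0.699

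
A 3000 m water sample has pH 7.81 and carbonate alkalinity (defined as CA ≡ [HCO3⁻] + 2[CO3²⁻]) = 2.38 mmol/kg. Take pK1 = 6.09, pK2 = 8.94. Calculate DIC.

DIC = 2.27 mmol/kg

CA = [HCO3⁻] + 2[CO3²⁻] = (α₁ + 2α₂)·DIC
At pH 7.81: [H⁺]/K1 = 10^-1.72 = 0.019055, K2/[H⁺] = 10^-1.13 = 0.074131
α₁ = 1/(1 + 0.019055 + 0.074131) = 1/1.0932 = 0.9148; α₂ = α₁·K2/[H⁺] = 0.06781
α₁ + 2α₂ = 1.0504
DIC = CA / (α₁ + 2α₂) = 2.38 / 1.0504 = 2.27 mmol/kg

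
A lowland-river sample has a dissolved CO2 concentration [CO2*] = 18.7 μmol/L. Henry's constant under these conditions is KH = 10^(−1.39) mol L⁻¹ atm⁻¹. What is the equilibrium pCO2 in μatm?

KH = 10^(−1.39) = 4.074×10^-2 mol L⁻¹ atm⁻¹
pCO2 = [CO2*]/KH = 18.7×10^-6 / 4.074×10^-2 = 4.59×10^-4 atm = 459 μatm

pCO2 = 459 μatm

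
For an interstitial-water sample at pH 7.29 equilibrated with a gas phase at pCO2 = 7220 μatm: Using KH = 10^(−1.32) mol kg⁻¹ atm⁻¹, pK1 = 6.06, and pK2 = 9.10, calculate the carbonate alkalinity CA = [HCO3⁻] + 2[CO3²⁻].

[CO2*] = KH · pCO2 = 10^(−1.32) × 7220×10^-6 = 3.456×10^-4 mol/kg
α₀ = 1/(1 + K1/[H⁺] + K1K2/[H⁺]²) = 1/(1 + 10^+1.23 + 10^-0.58) = 0.05481
DIC = [CO2*]/α₀ = 3.456×10^-4 / 0.05481 = 6.305 mmol/kg
CA = (α₁ + 2α₂)·DIC = (0.9308 + 2×0.01442) × 6.305 = 6.05 mmol/kg

CA = 6.05 mmol/kg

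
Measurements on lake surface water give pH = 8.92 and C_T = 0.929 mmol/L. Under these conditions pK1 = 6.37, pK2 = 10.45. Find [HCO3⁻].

[HCO3⁻] = 0.900 mmol/L

α₁ = 1 / (1 + [H⁺]/K1 + K2/[H⁺]) = 1 / (1 + 10^-2.55 + 10^-1.53)
   = 1 / (1 + 0.0028184 + 0.029512) = 1/1.0323 = 0.9687
[HCO3⁻] = α₁ × DIC = 0.9687 × 0.929 = 0.900 mmol/L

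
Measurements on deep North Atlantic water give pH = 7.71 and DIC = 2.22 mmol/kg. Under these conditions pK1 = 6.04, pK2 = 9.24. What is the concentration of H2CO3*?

α₀ = 1 / (1 + K1/[H⁺] + K1K2/[H⁺]²) = 1 / (1 + 10^+1.67 + 10^+0.14)
   = 1 / (1 + 46.774 + 1.3804) = 1/49.154 = 0.02034
[CO2*] = α₀ × DIC = 0.02034 × 2.22 = 0.0452 mmol/kg

[CO2*] = 0.0452 mmol/kg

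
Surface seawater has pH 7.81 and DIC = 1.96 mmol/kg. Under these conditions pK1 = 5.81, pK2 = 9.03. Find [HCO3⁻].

[HCO3⁻] = 1.83 mmol/kg

α₁ = 1 / (1 + [H⁺]/K1 + K2/[H⁺]) = 1 / (1 + 10^-2.00 + 10^-1.22)
   = 1 / (1 + 0.010000 + 0.060256) = 1/1.0703 = 0.9344
[HCO3⁻] = α₁ × DIC = 0.9344 × 1.96 = 1.83 mmol/kg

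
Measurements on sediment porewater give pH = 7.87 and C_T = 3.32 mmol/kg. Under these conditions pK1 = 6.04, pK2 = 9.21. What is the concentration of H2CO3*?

α₀ = 1 / (1 + K1/[H⁺] + K1K2/[H⁺]²) = 1 / (1 + 10^+1.83 + 10^+0.49)
   = 1 / (1 + 67.608 + 3.0903) = 1/71.699 = 0.01395
[CO2*] = α₀ × DIC = 0.01395 × 3.32 = 0.0463 mmol/kg

[CO2*] = 0.0463 mmol/kg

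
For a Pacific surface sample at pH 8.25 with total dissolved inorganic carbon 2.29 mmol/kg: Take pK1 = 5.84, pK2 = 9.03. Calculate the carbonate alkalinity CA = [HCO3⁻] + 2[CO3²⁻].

CA = 2.61 mmol/kg

CA = [HCO3⁻] + 2[CO3²⁻] = (α₁ + 2α₂)·DIC
At pH 8.25: [H⁺]/K1 = 10^-2.41 = 0.0038905, K2/[H⁺] = 10^-0.78 = 0.16596
α₁ = 1/(1 + 0.0038905 + 0.16596) = 1/1.1698 = 0.8548; α₂ = α₁·K2/[H⁺] = 0.1419
α₁ + 2α₂ = 1.1385
CA = 1.1385 × 2.29 = 2.61 mmol/kg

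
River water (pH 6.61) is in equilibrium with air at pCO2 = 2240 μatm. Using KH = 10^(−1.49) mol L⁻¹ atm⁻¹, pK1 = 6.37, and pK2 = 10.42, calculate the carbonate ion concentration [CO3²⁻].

[CO2*] = KH · pCO2 = 10^(−1.49) × 2240×10^-6 = 7.248×10^-5 mol/L
α₀ = 1/(1 + K1/[H⁺] + K1K2/[H⁺]²) = 1/(1 + 10^+0.24 + 10^-3.57) = 0.3652
DIC = [CO2*]/α₀ = 7.248×10^-5 / 0.3652 = 0.1985 mmol/L
[CO3²⁻] = α₂·DIC; α₂ = 9.830×10^-5, so [CO3²⁻] = 9.830×10^-5 × 0.1985 = 1.95×10^-5 mmol/L = 0.0195 μmol/L

[CO3²⁻] = 0.0195 μmol/L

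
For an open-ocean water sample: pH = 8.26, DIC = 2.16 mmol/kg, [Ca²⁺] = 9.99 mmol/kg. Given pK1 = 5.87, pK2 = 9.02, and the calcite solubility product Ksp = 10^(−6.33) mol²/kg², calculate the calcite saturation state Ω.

α₂ = 1 / (1 + [H⁺]/K2 + [H⁺]²/(K1K2)) = 1 / (1 + 10^+0.76 + 10^-1.63)
   = 1 / (1 + 5.7544 + 0.023442) = 1/6.7778 = 0.1475
[CO3²⁻] = α₂ × DIC = 0.1475 × 2.16 = 0.3187 mmol/kg
Ksp = 10^(−6.33) = 4.677×10^-7
Ω = [Ca²⁺][CO3²⁻]/Ksp = (9.99×10^-3)(3.187×10^-4) / 4.677×10^-7 = 6.81

Ω = 6.81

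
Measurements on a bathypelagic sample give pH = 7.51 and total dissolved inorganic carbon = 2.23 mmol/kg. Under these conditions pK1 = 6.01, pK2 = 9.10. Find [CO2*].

α₀ = 1 / (1 + K1/[H⁺] + K1K2/[H⁺]²) = 1 / (1 + 10^+1.50 + 10^-0.09)
   = 1 / (1 + 31.623 + 0.81283) = 1/33.436 = 0.02991
[CO2*] = α₀ × DIC = 0.02991 × 2.23 = 0.0667 mmol/kg

[CO2*] = 0.0667 mmol/kg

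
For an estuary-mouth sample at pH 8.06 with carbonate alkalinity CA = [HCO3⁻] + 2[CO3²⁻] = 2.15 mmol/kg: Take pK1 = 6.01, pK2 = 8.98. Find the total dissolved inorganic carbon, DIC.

DIC = 1.96 mmol/kg

CA = [HCO3⁻] + 2[CO3²⁻] = (α₁ + 2α₂)·DIC
At pH 8.06: [H⁺]/K1 = 10^-2.05 = 0.0089125, K2/[H⁺] = 10^-0.92 = 0.12023
α₁ = 1/(1 + 0.0089125 + 0.12023) = 1/1.1291 = 0.8856; α₂ = α₁·K2/[H⁺] = 0.1065
α₁ + 2α₂ = 1.0986
DIC = CA / (α₁ + 2α₂) = 2.15 / 1.0986 = 1.96 mmol/kg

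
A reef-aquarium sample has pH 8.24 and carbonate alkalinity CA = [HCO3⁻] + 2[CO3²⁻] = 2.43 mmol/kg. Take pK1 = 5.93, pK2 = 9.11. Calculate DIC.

DIC = 2.18 mmol/kg

CA = [HCO3⁻] + 2[CO3²⁻] = (α₁ + 2α₂)·DIC
At pH 8.24: [H⁺]/K1 = 10^-2.31 = 0.0048978, K2/[H⁺] = 10^-0.87 = 0.13490
α₁ = 1/(1 + 0.0048978 + 0.13490) = 1/1.1398 = 0.8774; α₂ = α₁·K2/[H⁺] = 0.1184
α₁ + 2α₂ = 1.1141
DIC = CA / (α₁ + 2α₂) = 2.43 / 1.1141 = 2.18 mmol/kg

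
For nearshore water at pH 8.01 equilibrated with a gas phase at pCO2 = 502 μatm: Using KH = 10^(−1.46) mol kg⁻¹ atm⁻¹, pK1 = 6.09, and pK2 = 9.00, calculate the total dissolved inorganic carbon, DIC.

[CO2*] = KH · pCO2 = 10^(−1.46) × 502×10^-6 = 1.741×10^-5 mol/kg
α₀ = 1/(1 + K1/[H⁺] + K1K2/[H⁺]²) = 1/(1 + 10^+1.92 + 10^+0.93) = 0.01079
DIC = [CO2*]/α₀ = 1.741×10^-5 / 0.01079 = 1.61 mmol/kg

DIC = 1.61 mmol/kg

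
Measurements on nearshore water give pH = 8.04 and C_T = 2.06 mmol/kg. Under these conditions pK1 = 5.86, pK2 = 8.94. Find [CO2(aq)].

α₀ = 1 / (1 + K1/[H⁺] + K1K2/[H⁺]²) = 1 / (1 + 10^+2.18 + 10^+1.28)
   = 1 / (1 + 151.36 + 19.055) = 1/171.41 = 0.005834
[CO2*] = α₀ × DIC = 0.005834 × 2.06 = 0.0120 mmol/kg = 12.0 μmol/kg

[CO2*] = 12.0 μmol/kg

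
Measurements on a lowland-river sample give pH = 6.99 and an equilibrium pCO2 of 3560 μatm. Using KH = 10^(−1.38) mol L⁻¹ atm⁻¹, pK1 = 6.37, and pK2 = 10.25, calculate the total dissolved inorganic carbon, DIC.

DIC = 0.767 mmol/L

[CO2*] = KH · pCO2 = 10^(−1.38) × 3560×10^-6 = 1.484×10^-4 mol/L
α₀ = 1/(1 + K1/[H⁺] + K1K2/[H⁺]²) = 1/(1 + 10^+0.62 + 10^-2.64) = 0.1934
DIC = [CO2*]/α₀ = 1.484×10^-4 / 0.1934 = 0.767 mmol/L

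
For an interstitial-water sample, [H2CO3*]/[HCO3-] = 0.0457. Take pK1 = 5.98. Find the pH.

From K1 = [H⁺][HCO3-]/[H2CO3*]:  pH = pK1 − log₁₀([H2CO3*]/[HCO3-])
log₁₀(0.0457) = -1.340
pH = 5.98 − (-1.340) = 7.32

pH = 7.32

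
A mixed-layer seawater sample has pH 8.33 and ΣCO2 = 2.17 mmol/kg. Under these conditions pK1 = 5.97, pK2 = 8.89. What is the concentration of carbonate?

[CO3²⁻] = 0.467 mmol/kg

α₂ = 1 / (1 + [H⁺]/K2 + [H⁺]²/(K1K2)) = 1 / (1 + 10^+0.56 + 10^-1.80)
   = 1 / (1 + 3.6308 + 0.015849) = 1/4.6466 = 0.2152
[CO3²⁻] = α₂ × DIC = 0.2152 × 2.17 = 0.467 mmol/kg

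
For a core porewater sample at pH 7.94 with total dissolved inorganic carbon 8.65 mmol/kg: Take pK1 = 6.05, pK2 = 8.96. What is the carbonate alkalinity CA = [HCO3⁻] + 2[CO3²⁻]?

CA = [HCO3⁻] + 2[CO3²⁻] = (α₁ + 2α₂)·DIC
At pH 7.94: [H⁺]/K1 = 10^-1.89 = 0.012882, K2/[H⁺] = 10^-1.02 = 0.095499
α₁ = 1/(1 + 0.012882 + 0.095499) = 1/1.1084 = 0.9022; α₂ = α₁·K2/[H⁺] = 0.08616
α₁ + 2α₂ = 1.0745
CA = 1.0745 × 8.65 = 9.29 mmol/kg

CA = 9.29 mmol/kg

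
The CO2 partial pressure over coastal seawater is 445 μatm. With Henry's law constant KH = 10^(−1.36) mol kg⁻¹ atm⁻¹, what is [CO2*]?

[CO2*] = 19.4 μmol/kg

KH = 10^(−1.36) = 4.365×10^-2 mol kg⁻¹ atm⁻¹
[CO2*] = KH · pCO2 = 4.365×10^-2 × 445×10^-6 atm = 1.94×10^-5 mol/kg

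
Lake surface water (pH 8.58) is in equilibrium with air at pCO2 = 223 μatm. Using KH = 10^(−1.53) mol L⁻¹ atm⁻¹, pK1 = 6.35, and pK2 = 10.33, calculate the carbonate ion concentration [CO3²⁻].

[CO3²⁻] = 19.9 μmol/L

[CO2*] = KH · pCO2 = 10^(−1.53) × 223×10^-6 = 6.581×10^-6 mol/L
α₀ = 1/(1 + K1/[H⁺] + K1K2/[H⁺]²) = 1/(1 + 10^+2.23 + 10^+0.48) = 0.005752
DIC = [CO2*]/α₀ = 6.581×10^-6 / 0.005752 = 1.144 mmol/L
[CO3²⁻] = α₂·DIC; α₂ = 0.01737, so [CO3²⁻] = 0.01737 × 1.144 = 0.0199 mmol/L = 19.9 μmol/L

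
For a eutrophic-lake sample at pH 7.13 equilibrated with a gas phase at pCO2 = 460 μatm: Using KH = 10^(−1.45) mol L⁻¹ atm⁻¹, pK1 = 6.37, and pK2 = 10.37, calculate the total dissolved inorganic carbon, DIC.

DIC = 0.110 mmol/L

[CO2*] = KH · pCO2 = 10^(−1.45) × 460×10^-6 = 1.632×10^-5 mol/L
α₀ = 1/(1 + K1/[H⁺] + K1K2/[H⁺]²) = 1/(1 + 10^+0.76 + 10^-2.48) = 0.1480
DIC = [CO2*]/α₀ = 1.632×10^-5 / 0.1480 = 0.110 mmol/L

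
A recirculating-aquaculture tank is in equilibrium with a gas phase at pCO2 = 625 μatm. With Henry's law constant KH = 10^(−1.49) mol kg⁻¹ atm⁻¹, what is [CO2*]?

[CO2*] = 20.2 μmol/kg

KH = 10^(−1.49) = 3.236×10^-2 mol kg⁻¹ atm⁻¹
[CO2*] = KH · pCO2 = 3.236×10^-2 × 625×10^-6 atm = 2.02×10^-5 mol/kg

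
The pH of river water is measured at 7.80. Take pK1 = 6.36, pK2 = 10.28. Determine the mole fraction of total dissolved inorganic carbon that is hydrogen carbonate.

α₁ = 1 / (1 + [H⁺]/K1 + K2/[H⁺]) = 1 / (1 + 10^-1.44 + 10^-2.48)
   = 1 / (1 + 0.036308 + 0.0033113) = 1/1.0396 = 0.9619

α₁ = 0.962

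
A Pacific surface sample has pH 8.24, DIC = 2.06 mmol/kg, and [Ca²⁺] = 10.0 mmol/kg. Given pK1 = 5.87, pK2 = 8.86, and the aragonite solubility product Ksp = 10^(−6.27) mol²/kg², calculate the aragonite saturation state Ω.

Ω = 7.40

α₂ = 1 / (1 + [H⁺]/K2 + [H⁺]²/(K1K2)) = 1 / (1 + 10^+0.62 + 10^-1.75)
   = 1 / (1 + 4.1687 + 0.017783) = 1/5.1865 = 0.1928
[CO3²⁻] = α₂ × DIC = 0.1928 × 2.06 = 0.3972 mmol/kg
Ksp = 10^(−6.27) = 5.370×10^-7
Ω = [Ca²⁺][CO3²⁻]/Ksp = (10.0×10^-3)(3.972×10^-4) / 5.370×10^-7 = 7.40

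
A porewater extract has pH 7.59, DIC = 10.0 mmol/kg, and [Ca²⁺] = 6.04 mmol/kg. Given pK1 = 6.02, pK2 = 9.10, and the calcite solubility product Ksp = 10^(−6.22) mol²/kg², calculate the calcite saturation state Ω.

α₂ = 1 / (1 + [H⁺]/K2 + [H⁺]²/(K1K2)) = 1 / (1 + 10^+1.51 + 10^-0.06)
   = 1 / (1 + 32.359 + 0.87096) = 1/34.230 = 0.02921
[CO3²⁻] = α₂ × DIC = 0.02921 × 10.0 = 0.2921 mmol/kg
Ksp = 10^(−6.22) = 6.026×10^-7
Ω = [Ca²⁺][CO3²⁻]/Ksp = (6.04×10^-3)(2.921×10^-4) / 6.026×10^-7 = 2.93

Ω = 2.93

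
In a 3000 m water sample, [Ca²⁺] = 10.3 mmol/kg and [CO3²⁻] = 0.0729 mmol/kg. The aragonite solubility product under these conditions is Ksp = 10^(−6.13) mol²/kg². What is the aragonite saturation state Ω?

Ω = 1.01

Ksp = 10^(−6.13) = 7.413×10^-7
Ω = [Ca²⁺][CO3²⁻]/Ksp = (10.3×10^-3)(0.0729×10^-3) / 7.413×10^-7 = 1.01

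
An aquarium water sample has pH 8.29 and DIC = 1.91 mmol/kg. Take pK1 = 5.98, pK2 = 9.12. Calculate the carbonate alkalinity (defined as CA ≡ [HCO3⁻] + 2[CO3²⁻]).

CA = 2.15 mmol/kg

CA = [HCO3⁻] + 2[CO3²⁻] = (α₁ + 2α₂)·DIC
At pH 8.29: [H⁺]/K1 = 10^-2.31 = 0.0048978, K2/[H⁺] = 10^-0.83 = 0.14791
α₁ = 1/(1 + 0.0048978 + 0.14791) = 1/1.1528 = 0.8674; α₂ = α₁·K2/[H⁺] = 0.1283
α₁ + 2α₂ = 1.1241
CA = 1.1241 × 1.91 = 2.15 mmol/kg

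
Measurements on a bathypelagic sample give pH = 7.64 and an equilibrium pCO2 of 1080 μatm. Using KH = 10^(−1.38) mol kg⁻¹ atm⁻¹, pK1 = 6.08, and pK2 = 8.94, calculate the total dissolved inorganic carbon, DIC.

DIC = 1.76 mmol/kg

[CO2*] = KH · pCO2 = 10^(−1.38) × 1080×10^-6 = 4.502×10^-5 mol/kg
α₀ = 1/(1 + K1/[H⁺] + K1K2/[H⁺]²) = 1/(1 + 10^+1.56 + 10^+0.26) = 0.02556
DIC = [CO2*]/α₀ = 4.502×10^-5 / 0.02556 = 1.76 mmol/kg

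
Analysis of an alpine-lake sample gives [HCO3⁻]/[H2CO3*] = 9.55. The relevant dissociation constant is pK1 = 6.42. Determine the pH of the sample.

From K1 = [H⁺][HCO3⁻]/[H2CO3*]:  pH = pK1 + log₁₀([HCO3⁻]/[H2CO3*])
log₁₀(9.55) = +0.980
pH = 6.42 + (+0.980) = 7.40

pH = 7.40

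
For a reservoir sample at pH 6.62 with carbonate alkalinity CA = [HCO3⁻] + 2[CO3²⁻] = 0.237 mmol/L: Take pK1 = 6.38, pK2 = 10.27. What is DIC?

DIC = 0.373 mmol/L

CA = [HCO3⁻] + 2[CO3²⁻] = (α₁ + 2α₂)·DIC
At pH 6.62: [H⁺]/K1 = 10^-0.24 = 0.57544, K2/[H⁺] = 10^-3.65 = 0.00022387
α₁ = 1/(1 + 0.57544 + 0.00022387) = 1/1.5757 = 0.6347; α₂ = α₁·K2/[H⁺] = 0.0001421
α₁ + 2α₂ = 0.6349
DIC = CA / (α₁ + 2α₂) = 0.237 / 0.6349 = 0.373 mmol/L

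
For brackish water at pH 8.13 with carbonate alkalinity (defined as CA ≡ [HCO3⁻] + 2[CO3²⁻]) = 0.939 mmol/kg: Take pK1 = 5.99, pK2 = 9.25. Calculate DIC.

DIC = 0.883 mmol/kg

CA = [HCO3⁻] + 2[CO3²⁻] = (α₁ + 2α₂)·DIC
At pH 8.13: [H⁺]/K1 = 10^-2.14 = 0.0072444, K2/[H⁺] = 10^-1.12 = 0.075858
α₁ = 1/(1 + 0.0072444 + 0.075858) = 1/1.0831 = 0.9233; α₂ = α₁·K2/[H⁺] = 0.07004
α₁ + 2α₂ = 1.0633
DIC = CA / (α₁ + 2α₂) = 0.939 / 1.0633 = 0.883 mmol/kg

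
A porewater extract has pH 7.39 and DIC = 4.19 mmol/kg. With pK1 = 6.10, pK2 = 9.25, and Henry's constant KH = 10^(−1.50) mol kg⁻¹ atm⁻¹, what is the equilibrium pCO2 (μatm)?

pCO2 = 6380 μatm

α₀ = 1 / (1 + K1/[H⁺] + K1K2/[H⁺]²) = 1 / (1 + 10^+1.29 + 10^-0.57)
   = 1 / (1 + 19.498 + 0.26915) = 1/20.768 = 0.04815
[CO2*] = α₀ × DIC = 0.04815 × 4.19 = 0.2018 mmol/kg
pCO2 = [CO2*]/KH = 2.018×10^-4 / 3.162×10^-2 = 6380 μatm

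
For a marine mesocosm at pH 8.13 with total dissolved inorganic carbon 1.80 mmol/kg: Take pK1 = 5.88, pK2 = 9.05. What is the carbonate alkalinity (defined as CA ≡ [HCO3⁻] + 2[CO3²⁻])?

CA = [HCO3⁻] + 2[CO3²⁻] = (α₁ + 2α₂)·DIC
At pH 8.13: [H⁺]/K1 = 10^-2.25 = 0.0056234, K2/[H⁺] = 10^-0.92 = 0.12023
α₁ = 1/(1 + 0.0056234 + 0.12023) = 1/1.1258 = 0.8882; α₂ = α₁·K2/[H⁺] = 0.1068
α₁ + 2α₂ = 1.1018
CA = 1.1018 × 1.80 = 1.98 mmol/kg

CA = 1.98 mmol/kg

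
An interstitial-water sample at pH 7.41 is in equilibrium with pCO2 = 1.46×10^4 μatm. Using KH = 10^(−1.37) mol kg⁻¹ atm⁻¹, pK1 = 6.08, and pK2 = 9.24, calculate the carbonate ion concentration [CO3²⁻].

[CO3²⁻] = 0.197 mmol/kg

[CO2*] = KH · pCO2 = 10^(−1.37) × 1.46×10^4×10^-6 = 6.228×10^-4 mol/kg
α₀ = 1/(1 + K1/[H⁺] + K1K2/[H⁺]²) = 1/(1 + 10^+1.33 + 10^-0.50) = 0.04406
DIC = [CO2*]/α₀ = 6.228×10^-4 / 0.04406 = 14.14 mmol/kg
[CO3²⁻] = α₂·DIC; α₂ = 0.01393, so [CO3²⁻] = 0.01393 × 14.14 = 0.197 mmol/kg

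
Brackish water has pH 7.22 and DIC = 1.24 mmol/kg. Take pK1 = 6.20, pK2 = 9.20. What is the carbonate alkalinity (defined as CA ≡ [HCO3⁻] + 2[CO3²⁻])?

CA = [HCO3⁻] + 2[CO3²⁻] = (α₁ + 2α₂)·DIC
At pH 7.22: [H⁺]/K1 = 10^-1.02 = 0.095499, K2/[H⁺] = 10^-1.98 = 0.010471
α₁ = 1/(1 + 0.095499 + 0.010471) = 1/1.1060 = 0.9042; α₂ = α₁·K2/[H⁺] = 0.009468
α₁ + 2α₂ = 0.9231
CA = 0.9231 × 1.24 = 1.14 mmol/kg

CA = 1.14 mmol/kg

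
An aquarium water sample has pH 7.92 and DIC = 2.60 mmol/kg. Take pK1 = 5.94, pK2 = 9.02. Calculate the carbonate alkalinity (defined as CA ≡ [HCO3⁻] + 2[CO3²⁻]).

CA = 2.76 mmol/kg

CA = [HCO3⁻] + 2[CO3²⁻] = (α₁ + 2α₂)·DIC
At pH 7.92: [H⁺]/K1 = 10^-1.98 = 0.010471, K2/[H⁺] = 10^-1.10 = 0.079433
α₁ = 1/(1 + 0.010471 + 0.079433) = 1/1.0899 = 0.9175; α₂ = α₁·K2/[H⁺] = 0.07288
α₁ + 2α₂ = 1.0633
CA = 1.0633 × 2.60 = 2.76 mmol/kg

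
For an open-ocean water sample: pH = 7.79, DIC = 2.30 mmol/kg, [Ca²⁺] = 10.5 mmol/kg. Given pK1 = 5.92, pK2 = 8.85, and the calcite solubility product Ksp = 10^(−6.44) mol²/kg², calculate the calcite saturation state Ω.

Ω = 5.26

α₂ = 1 / (1 + [H⁺]/K2 + [H⁺]²/(K1K2)) = 1 / (1 + 10^+1.06 + 10^-0.81)
   = 1 / (1 + 11.482 + 0.15488) = 1/12.636 = 0.07914
[CO3²⁻] = α₂ × DIC = 0.07914 × 2.30 = 0.1820 mmol/kg
Ksp = 10^(−6.44) = 3.631×10^-7
Ω = [Ca²⁺][CO3²⁻]/Ksp = (10.5×10^-3)(1.820×10^-4) / 3.631×10^-7 = 5.26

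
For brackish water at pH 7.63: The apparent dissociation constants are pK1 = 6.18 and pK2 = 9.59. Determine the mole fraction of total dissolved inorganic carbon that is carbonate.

α₂ = 1 / (1 + [H⁺]/K2 + [H⁺]²/(K1K2)) = 1 / (1 + 10^+1.96 + 10^+0.51)
   = 1 / (1 + 91.201 + 3.2359) = 1/95.437 = 0.01048

α₂ = 0.0105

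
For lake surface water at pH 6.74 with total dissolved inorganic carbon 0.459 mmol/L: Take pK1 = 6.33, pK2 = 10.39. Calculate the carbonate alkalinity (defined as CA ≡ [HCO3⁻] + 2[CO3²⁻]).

CA = 0.331 mmol/L

CA = [HCO3⁻] + 2[CO3²⁻] = (α₁ + 2α₂)·DIC
At pH 6.74: [H⁺]/K1 = 10^-0.41 = 0.38905, K2/[H⁺] = 10^-3.65 = 0.00022387
α₁ = 1/(1 + 0.38905 + 0.00022387) = 1/1.3893 = 0.7198; α₂ = α₁·K2/[H⁺] = 0.0001611
α₁ + 2α₂ = 0.7201
CA = 0.7201 × 0.459 = 0.331 mmol/L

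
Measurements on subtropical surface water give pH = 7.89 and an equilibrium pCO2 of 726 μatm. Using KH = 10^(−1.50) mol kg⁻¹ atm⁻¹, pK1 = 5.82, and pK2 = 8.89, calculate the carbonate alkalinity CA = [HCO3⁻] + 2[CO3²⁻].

CA = 3.24 mmol/kg

[CO2*] = KH · pCO2 = 10^(−1.50) × 726×10^-6 = 2.296×10^-5 mol/kg
α₀ = 1/(1 + K1/[H⁺] + K1K2/[H⁺]²) = 1/(1 + 10^+2.07 + 10^+1.07) = 0.007678
DIC = [CO2*]/α₀ = 2.296×10^-5 / 0.007678 = 2.990 mmol/kg
CA = (α₁ + 2α₂)·DIC = (0.9021 + 2×0.09021) × 2.990 = 3.24 mmol/kg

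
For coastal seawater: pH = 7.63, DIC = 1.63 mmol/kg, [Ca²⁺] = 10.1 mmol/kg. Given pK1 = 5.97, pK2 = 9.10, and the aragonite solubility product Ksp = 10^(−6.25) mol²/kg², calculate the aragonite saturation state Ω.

Ω = 0.940

α₂ = 1 / (1 + [H⁺]/K2 + [H⁺]²/(K1K2)) = 1 / (1 + 10^+1.47 + 10^-0.19)
   = 1 / (1 + 29.512 + 0.64565) = 1/31.158 = 0.03209
[CO3²⁻] = α₂ × DIC = 0.03209 × 1.63 = 0.05231 mmol/kg
Ksp = 10^(−6.25) = 5.623×10^-7
Ω = [Ca²⁺][CO3²⁻]/Ksp = (10.1×10^-3)(5.231×10^-5) / 5.623×10^-7 = 0.940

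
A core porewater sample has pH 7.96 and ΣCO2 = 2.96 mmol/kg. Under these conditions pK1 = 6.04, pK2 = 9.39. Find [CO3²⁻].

[CO3²⁻] = 0.105 mmol/kg

α₂ = 1 / (1 + [H⁺]/K2 + [H⁺]²/(K1K2)) = 1 / (1 + 10^+1.43 + 10^-0.49)
   = 1 / (1 + 26.915 + 0.32359) = 1/28.239 = 0.03541
[CO3²⁻] = α₂ × DIC = 0.03541 × 2.96 = 0.105 mmol/kg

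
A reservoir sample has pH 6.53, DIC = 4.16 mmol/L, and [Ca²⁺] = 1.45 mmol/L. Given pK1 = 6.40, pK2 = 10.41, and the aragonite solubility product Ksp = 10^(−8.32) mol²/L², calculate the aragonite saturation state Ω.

α₂ = 1 / (1 + [H⁺]/K2 + [H⁺]²/(K1K2)) = 1 / (1 + 10^+3.88 + 10^+3.75)
   = 1 / (1 + 7585.8 + 5623.4) = 1/1.3210×10^4 = 7.570×10^-5
[CO3²⁻] = α₂ × DIC = 7.570×10^-5 × 4.16 = 0.0003149 mmol/L = 0.3149 μmol/L
Ksp = 10^(−8.32) = 4.786×10^-9
Ω = [Ca²⁺][CO3²⁻]/Ksp = (1.45×10^-3)(3.149×10^-7) / 4.786×10^-9 = 0.0954

Ω = 0.0954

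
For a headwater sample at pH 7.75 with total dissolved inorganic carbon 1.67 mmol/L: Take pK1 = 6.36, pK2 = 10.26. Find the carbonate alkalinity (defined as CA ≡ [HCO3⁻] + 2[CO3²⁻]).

CA = [HCO3⁻] + 2[CO3²⁻] = (α₁ + 2α₂)·DIC
At pH 7.75: [H⁺]/K1 = 10^-1.39 = 0.040738, K2/[H⁺] = 10^-2.51 = 0.0030903
α₁ = 1/(1 + 0.040738 + 0.0030903) = 1/1.0438 = 0.9580; α₂ = α₁·K2/[H⁺] = 0.002961
α₁ + 2α₂ = 0.9639
CA = 0.9639 × 1.67 = 1.61 mmol/L

CA = 1.61 mmol/L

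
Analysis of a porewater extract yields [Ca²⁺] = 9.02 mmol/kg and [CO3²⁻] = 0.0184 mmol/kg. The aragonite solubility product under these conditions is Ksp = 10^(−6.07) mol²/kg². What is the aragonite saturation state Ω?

Ω = 0.195

Ksp = 10^(−6.07) = 8.511×10^-7
Ω = [Ca²⁺][CO3²⁻]/Ksp = (9.02×10^-3)(0.0184×10^-3) / 8.511×10^-7 = 0.195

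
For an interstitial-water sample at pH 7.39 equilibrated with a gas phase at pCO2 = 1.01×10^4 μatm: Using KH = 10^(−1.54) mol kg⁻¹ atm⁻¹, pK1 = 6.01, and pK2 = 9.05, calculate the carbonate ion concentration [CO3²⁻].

[CO3²⁻] = 0.153 mmol/kg

[CO2*] = KH · pCO2 = 10^(−1.54) × 1.01×10^4×10^-6 = 2.913×10^-4 mol/kg
α₀ = 1/(1 + K1/[H⁺] + K1K2/[H⁺]²) = 1/(1 + 10^+1.38 + 10^-0.28) = 0.03920
DIC = [CO2*]/α₀ = 2.913×10^-4 / 0.03920 = 7.432 mmol/kg
[CO3²⁻] = α₂·DIC; α₂ = 0.02057, so [CO3²⁻] = 0.02057 × 7.432 = 0.153 mmol/kg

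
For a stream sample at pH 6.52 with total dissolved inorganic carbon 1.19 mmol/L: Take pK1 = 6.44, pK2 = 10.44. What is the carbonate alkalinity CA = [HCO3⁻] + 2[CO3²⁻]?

CA = [HCO3⁻] + 2[CO3²⁻] = (α₁ + 2α₂)·DIC
At pH 6.52: [H⁺]/K1 = 10^-0.08 = 0.83176, K2/[H⁺] = 10^-3.92 = 0.00012023
α₁ = 1/(1 + 0.83176 + 0.00012023) = 1/1.8319 = 0.5459; α₂ = α₁·K2/[H⁺] = 6.563×10^-5
α₁ + 2α₂ = 0.5460
CA = 0.5460 × 1.19 = 0.650 mmol/L

CA = 0.650 mmol/L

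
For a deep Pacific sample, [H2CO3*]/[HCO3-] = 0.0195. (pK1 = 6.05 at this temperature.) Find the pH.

pH = 7.76

From K1 = [H⁺][HCO3-]/[H2CO3*]:  pH = pK1 − log₁₀([H2CO3*]/[HCO3-])
log₁₀(0.0195) = -1.710
pH = 6.05 − (-1.710) = 7.76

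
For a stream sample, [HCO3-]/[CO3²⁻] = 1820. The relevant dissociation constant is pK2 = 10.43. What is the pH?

pH = 7.17

From K2 = [H⁺][CO3²⁻]/[HCO3-]:  pH = pK2 − log₁₀([HCO3-]/[CO3²⁻])
log₁₀(1820) = +3.260
pH = 10.43 − (+3.260) = 7.17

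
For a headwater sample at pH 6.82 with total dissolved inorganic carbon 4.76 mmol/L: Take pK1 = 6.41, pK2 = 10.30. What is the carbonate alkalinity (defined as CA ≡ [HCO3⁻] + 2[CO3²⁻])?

CA = 3.43 mmol/L

CA = [HCO3⁻] + 2[CO3²⁻] = (α₁ + 2α₂)·DIC
At pH 6.82: [H⁺]/K1 = 10^-0.41 = 0.38905, K2/[H⁺] = 10^-3.48 = 0.00033113
α₁ = 1/(1 + 0.38905 + 0.00033113) = 1/1.3894 = 0.7197; α₂ = α₁·K2/[H⁺] = 0.0002383
α₁ + 2α₂ = 0.7202
CA = 0.7202 × 4.76 = 3.43 mmol/L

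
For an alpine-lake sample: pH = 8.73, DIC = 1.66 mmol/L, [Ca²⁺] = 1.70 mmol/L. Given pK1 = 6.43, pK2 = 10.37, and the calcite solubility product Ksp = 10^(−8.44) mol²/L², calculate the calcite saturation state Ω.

α₂ = 1 / (1 + [H⁺]/K2 + [H⁺]²/(K1K2)) = 1 / (1 + 10^+1.64 + 10^-0.66)
   = 1 / (1 + 43.652 + 0.21878) = 1/44.870 = 0.02229
[CO3²⁻] = α₂ × DIC = 0.02229 × 1.66 = 0.03700 mmol/L
Ksp = 10^(−8.44) = 3.631×10^-9
Ω = [Ca²⁺][CO3²⁻]/Ksp = (1.70×10^-3)(3.700×10^-5) / 3.631×10^-9 = 17.3

Ω = 17.3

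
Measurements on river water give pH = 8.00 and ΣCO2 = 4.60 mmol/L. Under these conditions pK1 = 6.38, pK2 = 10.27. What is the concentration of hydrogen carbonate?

α₁ = 1 / (1 + [H⁺]/K1 + K2/[H⁺]) = 1 / (1 + 10^-1.62 + 10^-2.27)
   = 1 / (1 + 0.023988 + 0.0053703) = 1/1.0294 = 0.9715
[HCO3⁻] = α₁ × DIC = 0.9715 × 4.60 = 4.47 mmol/L

[HCO3⁻] = 4.47 mmol/L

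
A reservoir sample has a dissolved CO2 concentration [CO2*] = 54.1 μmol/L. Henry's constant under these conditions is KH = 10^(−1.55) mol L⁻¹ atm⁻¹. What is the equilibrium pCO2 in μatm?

KH = 10^(−1.55) = 2.818×10^-2 mol L⁻¹ atm⁻¹
pCO2 = [CO2*]/KH = 54.1×10^-6 / 2.818×10^-2 = 1.92×10^-3 atm = 1920 μatm

pCO2 = 1920 μatm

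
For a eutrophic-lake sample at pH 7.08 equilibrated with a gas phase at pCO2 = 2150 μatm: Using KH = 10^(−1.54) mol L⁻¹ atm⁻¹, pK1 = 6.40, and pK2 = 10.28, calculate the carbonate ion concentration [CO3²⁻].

[CO2*] = KH · pCO2 = 10^(−1.54) × 2150×10^-6 = 6.201×10^-5 mol/L
α₀ = 1/(1 + K1/[H⁺] + K1K2/[H⁺]²) = 1/(1 + 10^+0.68 + 10^-2.52) = 0.1727
DIC = [CO2*]/α₀ = 6.201×10^-5 / 0.1727 = 0.3590 mmol/L
[CO3²⁻] = α₂·DIC; α₂ = 0.0005216, so [CO3²⁻] = 0.0005216 × 0.3590 = 0.000187 mmol/L = 0.187 μmol/L

[CO3²⁻] = 0.187 μmol/L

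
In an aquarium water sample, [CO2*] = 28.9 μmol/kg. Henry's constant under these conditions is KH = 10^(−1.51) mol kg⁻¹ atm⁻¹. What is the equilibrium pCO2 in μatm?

KH = 10^(−1.51) = 3.090×10^-2 mol kg⁻¹ atm⁻¹
pCO2 = [CO2*]/KH = 28.9×10^-6 / 3.090×10^-2 = 9.35×10^-4 atm = 935 μatm

pCO2 = 935 μatm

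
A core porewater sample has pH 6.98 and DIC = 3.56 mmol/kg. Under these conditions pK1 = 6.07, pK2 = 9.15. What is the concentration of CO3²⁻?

α₂ = 1 / (1 + [H⁺]/K2 + [H⁺]²/(K1K2)) = 1 / (1 + 10^+2.17 + 10^+1.26)
   = 1 / (1 + 147.91 + 18.197) = 1/167.11 = 0.005984
[CO3²⁻] = α₂ × DIC = 0.005984 × 3.56 = 0.0213 mmol/kg

[CO3²⁻] = 0.0213 mmol/kg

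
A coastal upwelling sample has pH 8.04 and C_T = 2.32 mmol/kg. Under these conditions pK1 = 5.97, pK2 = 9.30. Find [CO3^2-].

[CO3²⁻] = 0.120 mmol/kg

α₂ = 1 / (1 + [H⁺]/K2 + [H⁺]²/(K1K2)) = 1 / (1 + 10^+1.26 + 10^-0.81)
   = 1 / (1 + 18.197 + 0.15488) = 1/19.352 = 0.05167
[CO3²⁻] = α₂ × DIC = 0.05167 × 2.32 = 0.120 mmol/kg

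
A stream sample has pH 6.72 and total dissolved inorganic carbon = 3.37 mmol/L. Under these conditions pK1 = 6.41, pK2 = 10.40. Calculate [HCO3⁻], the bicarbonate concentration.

[HCO3⁻] = 2.26 mmol/L

α₁ = 1 / (1 + [H⁺]/K1 + K2/[H⁺]) = 1 / (1 + 10^-0.31 + 10^-3.68)
   = 1 / (1 + 0.48978 + 0.00020893) = 1/1.4900 = 0.6711
[HCO3⁻] = α₁ × DIC = 0.6711 × 3.37 = 2.26 mmol/L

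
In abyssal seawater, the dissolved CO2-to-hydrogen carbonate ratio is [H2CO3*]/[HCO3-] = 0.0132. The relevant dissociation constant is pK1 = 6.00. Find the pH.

pH = 7.88

From K1 = [H⁺][HCO3-]/[H2CO3*]:  pH = pK1 − log₁₀([H2CO3*]/[HCO3-])
log₁₀(0.0132) = -1.879
pH = 6.00 − (-1.879) = 7.88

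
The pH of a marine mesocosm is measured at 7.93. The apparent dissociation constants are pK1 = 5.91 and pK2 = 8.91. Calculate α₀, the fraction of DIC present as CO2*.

α₀ = 0.00857

α₀ = 1 / (1 + K1/[H⁺] + K1K2/[H⁺]²) = 1 / (1 + 10^+2.02 + 10^+1.04)
   = 1 / (1 + 104.71 + 10.965) = 1/116.68 = 0.008571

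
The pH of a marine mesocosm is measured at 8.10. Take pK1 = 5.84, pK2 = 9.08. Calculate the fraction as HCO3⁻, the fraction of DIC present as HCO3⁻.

α₁ = 0.901

α₁ = 1 / (1 + [H⁺]/K1 + K2/[H⁺]) = 1 / (1 + 10^-2.26 + 10^-0.98)
   = 1 / (1 + 0.0054954 + 0.10471) = 1/1.1102 = 0.9007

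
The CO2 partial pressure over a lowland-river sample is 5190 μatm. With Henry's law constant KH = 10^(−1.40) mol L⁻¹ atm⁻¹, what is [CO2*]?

KH = 10^(−1.40) = 3.981×10^-2 mol L⁻¹ atm⁻¹
[CO2*] = KH · pCO2 = 3.981×10^-2 × 5190×10^-6 atm = 2.07×10^-4 mol/L

[CO2*] = 207 μmol/L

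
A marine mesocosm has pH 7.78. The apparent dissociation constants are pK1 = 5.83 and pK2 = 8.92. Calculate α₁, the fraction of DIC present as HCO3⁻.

α₁ = 0.923

α₁ = 1 / (1 + [H⁺]/K1 + K2/[H⁺]) = 1 / (1 + 10^-1.95 + 10^-1.14)
   = 1 / (1 + 0.011220 + 0.072444) = 1/1.0837 = 0.9228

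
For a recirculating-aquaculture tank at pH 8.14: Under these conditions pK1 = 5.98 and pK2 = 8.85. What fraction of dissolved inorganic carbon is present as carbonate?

α₂ = 1 / (1 + [H⁺]/K2 + [H⁺]²/(K1K2)) = 1 / (1 + 10^+0.71 + 10^-1.45)
   = 1 / (1 + 5.1286 + 0.035481) = 1/6.1641 = 0.1622

α₂ = 0.162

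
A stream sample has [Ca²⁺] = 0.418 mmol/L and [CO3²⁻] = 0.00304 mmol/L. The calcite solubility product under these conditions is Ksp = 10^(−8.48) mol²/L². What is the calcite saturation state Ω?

Ksp = 10^(−8.48) = 3.311×10^-9
Ω = [Ca²⁺][CO3²⁻]/Ksp = (0.418×10^-3)(0.00304×10^-3) / 3.311×10^-9 = 0.384

Ω = 0.384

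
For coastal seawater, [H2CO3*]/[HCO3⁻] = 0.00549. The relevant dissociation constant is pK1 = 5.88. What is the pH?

From K1 = [H⁺][HCO3⁻]/[H2CO3*]:  pH = pK1 − log₁₀([H2CO3*]/[HCO3⁻])
log₁₀(0.00549) = -2.260
pH = 5.88 − (-2.260) = 8.14

pH = 8.14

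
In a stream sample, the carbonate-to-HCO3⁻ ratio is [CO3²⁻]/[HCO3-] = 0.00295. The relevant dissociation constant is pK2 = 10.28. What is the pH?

pH = 7.75

From K2 = [H⁺][CO3²⁻]/[HCO3-]:  pH = pK2 + log₁₀([CO3²⁻]/[HCO3-])
log₁₀(0.00295) = -2.530
pH = 10.28 + (-2.530) = 7.75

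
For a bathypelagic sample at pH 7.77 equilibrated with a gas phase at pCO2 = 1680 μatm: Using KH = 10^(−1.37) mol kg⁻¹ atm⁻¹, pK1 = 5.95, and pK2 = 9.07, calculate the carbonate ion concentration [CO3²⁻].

[CO3²⁻] = 0.237 mmol/kg

[CO2*] = KH · pCO2 = 10^(−1.37) × 1680×10^-6 = 7.167×10^-5 mol/kg
α₀ = 1/(1 + K1/[H⁺] + K1K2/[H⁺]²) = 1/(1 + 10^+1.82 + 10^+0.52) = 0.01421
DIC = [CO2*]/α₀ = 7.167×10^-5 / 0.01421 = 5.044 mmol/kg
[CO3²⁻] = α₂·DIC; α₂ = 0.04705, so [CO3²⁻] = 0.04705 × 5.044 = 0.237 mmol/kg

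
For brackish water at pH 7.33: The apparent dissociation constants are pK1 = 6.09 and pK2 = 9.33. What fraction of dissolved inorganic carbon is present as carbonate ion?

α₂ = 0.00937

α₂ = 1 / (1 + [H⁺]/K2 + [H⁺]²/(K1K2)) = 1 / (1 + 10^+2.00 + 10^+0.76)
   = 1 / (1 + 100.00 + 5.7544) = 1/106.75 = 0.009367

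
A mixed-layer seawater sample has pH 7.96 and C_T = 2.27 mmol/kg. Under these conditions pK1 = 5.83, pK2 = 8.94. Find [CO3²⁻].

[CO3²⁻] = 0.214 mmol/kg

α₂ = 1 / (1 + [H⁺]/K2 + [H⁺]²/(K1K2)) = 1 / (1 + 10^+0.98 + 10^-1.15)
   = 1 / (1 + 9.5499 + 0.070795) = 1/10.621 = 0.09416
[CO3²⁻] = α₂ × DIC = 0.09416 × 2.27 = 0.214 mmol/kg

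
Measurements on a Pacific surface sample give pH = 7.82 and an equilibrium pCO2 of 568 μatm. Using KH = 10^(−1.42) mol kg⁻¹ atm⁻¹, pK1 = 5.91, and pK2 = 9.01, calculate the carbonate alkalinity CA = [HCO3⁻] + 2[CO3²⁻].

CA = 1.98 mmol/kg

[CO2*] = KH · pCO2 = 10^(−1.42) × 568×10^-6 = 2.159×10^-5 mol/kg
α₀ = 1/(1 + K1/[H⁺] + K1K2/[H⁺]²) = 1/(1 + 10^+1.91 + 10^+0.72) = 0.01142
DIC = [CO2*]/α₀ = 2.159×10^-5 / 0.01142 = 1.890 mmol/kg
CA = (α₁ + 2α₂)·DIC = (0.9286 + 2×0.05996) × 1.890 = 1.98 mmol/kg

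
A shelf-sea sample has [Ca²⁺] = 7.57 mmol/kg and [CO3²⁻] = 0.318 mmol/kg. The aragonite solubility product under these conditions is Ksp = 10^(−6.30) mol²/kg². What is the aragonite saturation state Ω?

Ksp = 10^(−6.30) = 5.012×10^-7
Ω = [Ca²⁺][CO3²⁻]/Ksp = (7.57×10^-3)(0.318×10^-3) / 5.012×10^-7 = 4.80

Ω = 4.80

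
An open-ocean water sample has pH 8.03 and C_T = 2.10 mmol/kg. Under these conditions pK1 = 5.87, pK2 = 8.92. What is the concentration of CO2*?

[CO2*] = 12.8 μmol/kg

α₀ = 1 / (1 + K1/[H⁺] + K1K2/[H⁺]²) = 1 / (1 + 10^+2.16 + 10^+1.27)
   = 1 / (1 + 144.54 + 18.621) = 1/164.16 = 0.006091
[CO2*] = α₀ × DIC = 0.006091 × 2.10 = 0.0128 mmol/kg = 12.8 μmol/kg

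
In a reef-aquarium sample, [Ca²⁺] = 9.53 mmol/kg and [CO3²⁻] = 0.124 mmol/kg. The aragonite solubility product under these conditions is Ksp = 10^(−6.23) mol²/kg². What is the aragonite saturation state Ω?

Ksp = 10^(−6.23) = 5.888×10^-7
Ω = [Ca²⁺][CO3²⁻]/Ksp = (9.53×10^-3)(0.124×10^-3) / 5.888×10^-7 = 2.01

Ω = 2.01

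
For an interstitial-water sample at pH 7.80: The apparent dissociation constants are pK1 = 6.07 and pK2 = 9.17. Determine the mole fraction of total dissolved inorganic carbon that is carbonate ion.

α₂ = 1 / (1 + [H⁺]/K2 + [H⁺]²/(K1K2)) = 1 / (1 + 10^+1.37 + 10^-0.36)
   = 1 / (1 + 23.442 + 0.43652) = 1/24.879 = 0.04019

α₂ = 0.0402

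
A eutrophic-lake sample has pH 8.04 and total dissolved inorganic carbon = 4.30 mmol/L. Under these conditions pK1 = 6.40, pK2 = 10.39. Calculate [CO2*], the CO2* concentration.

α₀ = 1 / (1 + K1/[H⁺] + K1K2/[H⁺]²) = 1 / (1 + 10^+1.64 + 10^-0.71)
   = 1 / (1 + 43.652 + 0.19498) = 1/44.847 = 0.02230
[CO2*] = α₀ × DIC = 0.02230 × 4.30 = 0.0959 mmol/L

[CO2*] = 0.0959 mmol/L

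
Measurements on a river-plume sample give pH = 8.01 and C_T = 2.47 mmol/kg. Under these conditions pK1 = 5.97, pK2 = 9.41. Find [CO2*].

α₀ = 1 / (1 + K1/[H⁺] + K1K2/[H⁺]²) = 1 / (1 + 10^+2.04 + 10^+0.64)
   = 1 / (1 + 109.65 + 4.3652) = 1/115.01 = 0.008695
[CO2*] = α₀ × DIC = 0.008695 × 2.47 = 0.0215 mmol/kg

[CO2*] = 0.0215 mmol/kg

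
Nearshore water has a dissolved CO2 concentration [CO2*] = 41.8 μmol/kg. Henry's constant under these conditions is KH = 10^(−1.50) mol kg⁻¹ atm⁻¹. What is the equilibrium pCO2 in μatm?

KH = 10^(−1.50) = 3.162×10^-2 mol kg⁻¹ atm⁻¹
pCO2 = [CO2*]/KH = 41.8×10^-6 / 3.162×10^-2 = 1.32×10^-3 atm = 1320 μatm

pCO2 = 1320 μatm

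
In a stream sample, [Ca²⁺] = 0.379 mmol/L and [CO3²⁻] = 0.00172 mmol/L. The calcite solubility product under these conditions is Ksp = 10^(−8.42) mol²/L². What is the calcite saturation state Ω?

Ω = 0.171

Ksp = 10^(−8.42) = 3.802×10^-9
Ω = [Ca²⁺][CO3²⁻]/Ksp = (0.379×10^-3)(0.00172×10^-3) / 3.802×10^-9 = 0.171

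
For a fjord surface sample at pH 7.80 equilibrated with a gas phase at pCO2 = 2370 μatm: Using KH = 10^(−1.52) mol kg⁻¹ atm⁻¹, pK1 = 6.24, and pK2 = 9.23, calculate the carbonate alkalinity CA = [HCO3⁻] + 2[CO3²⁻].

[CO2*] = KH · pCO2 = 10^(−1.52) × 2370×10^-6 = 7.157×10^-5 mol/kg
α₀ = 1/(1 + K1/[H⁺] + K1K2/[H⁺]²) = 1/(1 + 10^+1.56 + 10^+0.13) = 0.02587
DIC = [CO2*]/α₀ = 7.157×10^-5 / 0.02587 = 2.767 mmol/kg
CA = (α₁ + 2α₂)·DIC = (0.9392 + 2×0.03490) × 2.767 = 2.79 mmol/kg

CA = 2.79 mmol/kg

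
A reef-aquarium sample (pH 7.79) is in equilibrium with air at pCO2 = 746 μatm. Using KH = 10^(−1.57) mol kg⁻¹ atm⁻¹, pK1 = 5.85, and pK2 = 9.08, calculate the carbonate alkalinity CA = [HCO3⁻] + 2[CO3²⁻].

[CO2*] = KH · pCO2 = 10^(−1.57) × 746×10^-6 = 2.008×10^-5 mol/kg
α₀ = 1/(1 + K1/[H⁺] + K1K2/[H⁺]²) = 1/(1 + 10^+1.94 + 10^+0.65) = 0.01080
DIC = [CO2*]/α₀ = 2.008×10^-5 / 0.01080 = 1.859 mmol/kg
CA = (α₁ + 2α₂)·DIC = (0.9409 + 2×0.04826) × 1.859 = 1.93 mmol/kg

CA = 1.93 mmol/kg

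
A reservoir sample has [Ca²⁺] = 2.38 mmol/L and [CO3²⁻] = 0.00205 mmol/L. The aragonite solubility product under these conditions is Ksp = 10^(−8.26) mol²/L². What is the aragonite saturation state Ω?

Ω = 0.888

Ksp = 10^(−8.26) = 5.495×10^-9
Ω = [Ca²⁺][CO3²⁻]/Ksp = (2.38×10^-3)(0.00205×10^-3) / 5.495×10^-9 = 0.888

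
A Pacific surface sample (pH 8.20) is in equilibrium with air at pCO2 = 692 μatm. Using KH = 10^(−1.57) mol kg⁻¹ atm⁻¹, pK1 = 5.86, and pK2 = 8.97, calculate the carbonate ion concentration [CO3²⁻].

[CO2*] = KH · pCO2 = 10^(−1.57) × 692×10^-6 = 1.863×10^-5 mol/kg
α₀ = 1/(1 + K1/[H⁺] + K1K2/[H⁺]²) = 1/(1 + 10^+2.34 + 10^+1.57) = 0.003892
DIC = [CO2*]/α₀ = 1.863×10^-5 / 0.003892 = 4.785 mmol/kg
[CO3²⁻] = α₂·DIC; α₂ = 0.1446, so [CO3²⁻] = 0.1446 × 4.785 = 0.692 mmol/kg

[CO3²⁻] = 0.692 mmol/kg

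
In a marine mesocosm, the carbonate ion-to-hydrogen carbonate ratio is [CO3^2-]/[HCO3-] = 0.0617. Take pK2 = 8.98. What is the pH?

pH = 7.77

From K2 = [H⁺][CO3^2-]/[HCO3-]:  pH = pK2 + log₁₀([CO3^2-]/[HCO3-])
log₁₀(0.0617) = -1.210
pH = 8.98 + (-1.210) = 7.77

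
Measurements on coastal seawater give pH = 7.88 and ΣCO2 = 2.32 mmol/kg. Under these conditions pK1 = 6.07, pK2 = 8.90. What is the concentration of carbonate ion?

α₂ = 1 / (1 + [H⁺]/K2 + [H⁺]²/(K1K2)) = 1 / (1 + 10^+1.02 + 10^-0.79)
   = 1 / (1 + 10.471 + 0.16218) = 1/11.633 = 0.08596
[CO3²⁻] = α₂ × DIC = 0.08596 × 2.32 = 0.199 mmol/kg

[CO3²⁻] = 0.199 mmol/kg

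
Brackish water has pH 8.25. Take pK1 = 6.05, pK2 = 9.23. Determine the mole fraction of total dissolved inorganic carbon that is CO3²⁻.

α₂ = 0.0942

α₂ = 1 / (1 + [H⁺]/K2 + [H⁺]²/(K1K2)) = 1 / (1 + 10^+0.98 + 10^-1.22)
   = 1 / (1 + 9.5499 + 0.060256) = 1/10.610 = 0.09425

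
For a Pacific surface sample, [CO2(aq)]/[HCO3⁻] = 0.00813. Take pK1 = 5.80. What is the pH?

From K1 = [H⁺][HCO3⁻]/[CO2(aq)]:  pH = pK1 − log₁₀([CO2(aq)]/[HCO3⁻])
log₁₀(0.00813) = -2.090
pH = 5.80 − (-2.090) = 7.89

pH = 7.89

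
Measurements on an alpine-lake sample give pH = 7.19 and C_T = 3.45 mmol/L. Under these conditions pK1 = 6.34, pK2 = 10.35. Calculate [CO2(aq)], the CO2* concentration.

α₀ = 1 / (1 + K1/[H⁺] + K1K2/[H⁺]²) = 1 / (1 + 10^+0.85 + 10^-2.31)
   = 1 / (1 + 7.0795 + 0.0048978) = 1/8.0844 = 0.1237
[CO2*] = α₀ × DIC = 0.1237 × 3.45 = 0.427 mmol/L

[CO2*] = 0.427 mmol/L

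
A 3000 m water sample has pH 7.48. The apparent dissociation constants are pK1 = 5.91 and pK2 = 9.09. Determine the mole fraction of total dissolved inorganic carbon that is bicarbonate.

α₁ = 0.951

α₁ = 1 / (1 + [H⁺]/K1 + K2/[H⁺]) = 1 / (1 + 10^-1.57 + 10^-1.61)
   = 1 / (1 + 0.026915 + 0.024547) = 1/1.0515 = 0.9511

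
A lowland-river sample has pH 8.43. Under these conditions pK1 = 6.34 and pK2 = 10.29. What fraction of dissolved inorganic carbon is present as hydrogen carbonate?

α₁ = 1 / (1 + [H⁺]/K1 + K2/[H⁺]) = 1 / (1 + 10^-2.09 + 10^-1.86)
   = 1 / (1 + 0.0081283 + 0.013804) = 1/1.0219 = 0.9785

α₁ = 0.979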